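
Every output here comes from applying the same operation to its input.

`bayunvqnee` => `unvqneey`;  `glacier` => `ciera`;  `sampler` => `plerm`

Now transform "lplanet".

anetl

Looking at the pairs, the operation is to delete the first 2 characters, then move the first character to the end.
"lplanet" → "lanet" → "anetl".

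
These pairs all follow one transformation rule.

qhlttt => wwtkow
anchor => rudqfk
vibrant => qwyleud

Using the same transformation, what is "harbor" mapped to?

Rule — move the last 2 characters to the front (rotate right by 2), then shift every letter 3 places forward in the alphabet (wrapping around).
Applying both steps to "harbor": "orharb", then "rukdue".

rukdue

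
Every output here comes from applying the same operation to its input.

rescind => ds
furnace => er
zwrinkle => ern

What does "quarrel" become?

Looking at the pairs, the operation is to take characters alternately from the front and the back (1st, last, 2nd, 2nd-last, ...), then keep one character in every 3, starting at position 2 (positions 2nd, 5th, 8th, ...).
Starting from "quarrel": after the first operation, "qluearr"; after the second, "la".
(Check on "rescind": → "rdensic" → "ds" ✓)

la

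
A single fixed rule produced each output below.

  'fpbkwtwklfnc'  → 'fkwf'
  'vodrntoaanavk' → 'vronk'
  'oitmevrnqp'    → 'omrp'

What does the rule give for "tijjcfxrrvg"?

Looking at the pairs, the operation is to keep one character in every 3, starting at position 1 (positions 1st, 4th, 7th, ...).
Doing the same to "tijjcfxrrvg": "tjxv".

tjxv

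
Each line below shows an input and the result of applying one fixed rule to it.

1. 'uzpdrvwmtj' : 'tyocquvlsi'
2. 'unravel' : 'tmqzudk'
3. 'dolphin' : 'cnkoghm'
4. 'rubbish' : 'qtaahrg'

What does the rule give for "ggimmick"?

ffhllhbj

The transformation: shift every letter 1 place backward in the alphabet (wrapping around).
"ggimmick" → "ffhllhbj".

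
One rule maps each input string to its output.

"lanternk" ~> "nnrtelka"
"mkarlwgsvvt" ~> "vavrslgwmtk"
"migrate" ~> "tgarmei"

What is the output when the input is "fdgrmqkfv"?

Looking at the pairs, the operation is to take characters alternately from the front and the back (1st, last, 2nd, 2nd-last, ...), then move the first 3 characters to the end (rotate left by 3).
"fdgrmqkfv" → "fvdfgkrqm" → "fgkrqmfvd".

fgkrqmfvd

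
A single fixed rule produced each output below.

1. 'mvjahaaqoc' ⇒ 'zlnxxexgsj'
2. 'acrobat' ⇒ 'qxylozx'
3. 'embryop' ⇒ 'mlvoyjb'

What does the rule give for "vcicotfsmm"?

The pattern: shift every letter 3 places backward in the alphabet (wrapping around), then reverse the string.
For "vcicotfsmm", step one produces "szfzlqcpjj"; step two turns that into "jjpcqlzfzs".

jjpcqlzfzs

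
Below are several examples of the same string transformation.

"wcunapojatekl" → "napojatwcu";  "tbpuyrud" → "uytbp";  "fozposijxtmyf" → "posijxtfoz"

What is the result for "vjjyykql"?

The pattern: delete the last 3 characters, then move the first 3 characters to the end (rotate left by 3).
"vjjyykql" → "vjjyy" → "yyvjj".

yyvjj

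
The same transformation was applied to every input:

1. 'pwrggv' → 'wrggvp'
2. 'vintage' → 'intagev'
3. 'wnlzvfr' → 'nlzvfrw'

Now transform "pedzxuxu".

edzxuxup

In each case the input is transformed by: move the first character to the end.
Applying that to "pedzxuxu" gives "edzxuxup".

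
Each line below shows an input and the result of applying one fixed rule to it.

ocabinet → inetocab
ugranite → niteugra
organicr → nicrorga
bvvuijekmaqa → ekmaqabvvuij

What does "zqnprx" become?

Rule — swap the front and back halves of the string.
So "zqnprx" becomes "prxzqn".

prxzqn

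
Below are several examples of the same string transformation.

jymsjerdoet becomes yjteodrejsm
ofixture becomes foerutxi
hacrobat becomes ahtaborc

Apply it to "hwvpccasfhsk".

whkshfsaccpv

The transformation: reverse the string, then move the last 2 characters to the front (rotate right by 2).
On "hwvpccasfhsk" that produces "whkshfsaccpv".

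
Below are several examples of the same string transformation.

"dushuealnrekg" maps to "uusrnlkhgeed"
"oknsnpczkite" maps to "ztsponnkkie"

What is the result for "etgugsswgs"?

wutsssggg

Each output is the input with this applied: sort the characters into reverse alphabetical order, then delete the last character.
Starting from "etgugsswgs": after the first operation, "wutsssggge"; after the second, "wutsssggg".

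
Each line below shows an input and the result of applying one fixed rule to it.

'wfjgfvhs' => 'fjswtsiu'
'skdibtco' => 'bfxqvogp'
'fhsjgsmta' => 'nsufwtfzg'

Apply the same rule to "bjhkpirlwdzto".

Rule — shift every letter 13 places forward in the alphabet (wrapping around) — i.e. ROT13, then move the last character to the front.
On "bjhkpirlwdzto": the first step gives "owuxcveyjqmgb", and the second then gives "bowuxcveyjqmg".

bowuxcveyjqmg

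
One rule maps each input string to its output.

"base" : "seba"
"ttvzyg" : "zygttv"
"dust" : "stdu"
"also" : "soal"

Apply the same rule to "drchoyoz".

oyozdrch

The transformation: swap the front and back halves of the string.
For "drchoyoz" the result is "oyozdrch".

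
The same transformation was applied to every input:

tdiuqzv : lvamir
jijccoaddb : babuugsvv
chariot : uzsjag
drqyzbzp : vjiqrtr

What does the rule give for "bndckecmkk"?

The transformation: shift every letter 8 places backward in the alphabet (wrapping around), then delete the last character.
Working it through for "bndckecmkk": intermediate "tfvucwuecc", final "tfvucwuec".
(Check on "chariot": → "uzsjagl" → "uzsjag" ✓)

tfvucwuec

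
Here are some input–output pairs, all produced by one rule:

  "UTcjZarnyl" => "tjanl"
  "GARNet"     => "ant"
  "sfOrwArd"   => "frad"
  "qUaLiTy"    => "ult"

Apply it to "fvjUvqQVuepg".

Rule — keep every other character starting from the second (positions 2nd, 4th, 6th, ...), then convert every letter to lowercase.
Working it through for "fvjUvqQVuepg": intermediate "vUqVeg", final "vuqveg".

vuqveg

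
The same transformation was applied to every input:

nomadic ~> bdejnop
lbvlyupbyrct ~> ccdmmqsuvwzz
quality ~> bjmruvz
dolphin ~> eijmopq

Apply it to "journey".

Each output is the input with this applied: shift every letter 1 place forward in the alphabet (wrapping around), then sort the characters into alphabetical order.
On "journey": the first step gives "kpvsofz", and the second then gives "fkopsvz".

fkopsvz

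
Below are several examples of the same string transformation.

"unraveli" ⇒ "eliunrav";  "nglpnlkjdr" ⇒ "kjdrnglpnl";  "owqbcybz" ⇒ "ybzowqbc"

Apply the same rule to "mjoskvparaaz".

Looking at the pairs, the operation is to move the first character to the end, then swap the front and back halves of the string.
Working it through for "mjoskvparaaz": intermediate "joskvparaazm", final "araazmjoskvp".
(Check on "owqbcybz": → "wqbcybzo" → "ybzowqbc" ✓)

araazmjoskvp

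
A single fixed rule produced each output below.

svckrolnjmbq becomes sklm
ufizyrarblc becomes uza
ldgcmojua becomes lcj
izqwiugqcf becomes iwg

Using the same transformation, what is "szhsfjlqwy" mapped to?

The rule is to delete the last 2 characters, then keep one character in every 3, starting at position 1 (positions 1st, 4th, 7th, ...).
"szhsfjlqwy" → "szhsfjlq" → "ssl".

ssl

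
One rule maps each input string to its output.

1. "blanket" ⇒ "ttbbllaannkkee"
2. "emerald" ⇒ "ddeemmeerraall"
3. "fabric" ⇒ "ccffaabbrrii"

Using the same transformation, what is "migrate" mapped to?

eemmiiggrraatt

The transformation: move the last character to the front, then double every character.
"migrate" → "eemmiiggrraatt".
(Check on "fabric": → "cfabri" → "ccffaabbrrii" ✓)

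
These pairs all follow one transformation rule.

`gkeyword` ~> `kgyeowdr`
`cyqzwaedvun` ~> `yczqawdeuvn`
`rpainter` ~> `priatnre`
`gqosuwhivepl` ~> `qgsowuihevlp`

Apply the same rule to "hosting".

The pattern: swap each adjacent pair of characters (1↔2, 3↔4, ...).
Applying that to "hosting" gives "ohtsnig".

ohtsnig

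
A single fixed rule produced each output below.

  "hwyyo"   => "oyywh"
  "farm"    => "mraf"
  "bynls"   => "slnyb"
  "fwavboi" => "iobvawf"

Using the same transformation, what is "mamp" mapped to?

pmam

The transformation: reverse the string.
So "mamp" becomes "pmam".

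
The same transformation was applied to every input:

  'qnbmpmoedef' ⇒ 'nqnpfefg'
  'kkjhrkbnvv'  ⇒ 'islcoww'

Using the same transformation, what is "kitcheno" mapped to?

difop

Each output is the input with this applied: shift every letter 1 place forward in the alphabet (wrapping around), then delete the first 3 characters.
For "kitcheno", step one produces "ljudifop"; step two turns that into "difop".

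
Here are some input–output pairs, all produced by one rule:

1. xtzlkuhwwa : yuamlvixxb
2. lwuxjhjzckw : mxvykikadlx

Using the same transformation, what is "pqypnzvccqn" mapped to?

What's happening: shift every letter 1 place forward in the alphabet (wrapping around).
So "pqypnzvccqn" becomes "qrzqoawddro".

qrzqoawddro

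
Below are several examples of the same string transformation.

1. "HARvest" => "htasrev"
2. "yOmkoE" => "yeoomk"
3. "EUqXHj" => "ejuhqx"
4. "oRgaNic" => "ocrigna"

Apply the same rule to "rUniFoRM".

The transformation: take characters alternately from the front and the back (1st, last, 2nd, 2nd-last, ...), then convert every letter to lowercase.
Applying that to "rUniFoRM" gives "rmurnoif".

rmurnoif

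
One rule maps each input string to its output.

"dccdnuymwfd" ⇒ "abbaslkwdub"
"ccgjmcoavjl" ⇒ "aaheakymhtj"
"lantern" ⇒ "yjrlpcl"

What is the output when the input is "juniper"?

shglcnp

What's happening: swap each adjacent pair of characters (1↔2, 3↔4, ...), then shift every letter 2 places backward in the alphabet (wrapping around).
Applying both steps to "juniper": "ujinepr", then "shglcnp".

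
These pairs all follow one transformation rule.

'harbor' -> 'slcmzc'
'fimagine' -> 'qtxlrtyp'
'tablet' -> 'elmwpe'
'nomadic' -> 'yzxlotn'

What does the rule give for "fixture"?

qtiefcp

What's happening: shift every letter 11 places forward in the alphabet (wrapping around).
So "fixture" becomes "qtiefcp".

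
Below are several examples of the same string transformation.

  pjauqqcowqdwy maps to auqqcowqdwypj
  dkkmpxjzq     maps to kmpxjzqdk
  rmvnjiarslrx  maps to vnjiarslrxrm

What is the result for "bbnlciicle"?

The transformation: move the first 2 characters to the end (rotate left by 2).
Applying that to "bbnlciicle" gives "nlciiclebb".

nlciiclebb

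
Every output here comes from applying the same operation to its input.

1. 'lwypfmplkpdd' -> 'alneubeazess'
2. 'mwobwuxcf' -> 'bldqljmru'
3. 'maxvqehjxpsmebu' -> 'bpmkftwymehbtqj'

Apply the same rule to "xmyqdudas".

The pattern: shift every letter 11 places backward in the alphabet (wrapping around).
So "xmyqdudas" becomes "mbnfsjsph".

mbnfsjsph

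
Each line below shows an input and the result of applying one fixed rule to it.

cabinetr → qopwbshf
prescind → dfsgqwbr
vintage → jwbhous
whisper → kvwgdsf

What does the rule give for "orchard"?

What's happening: shift every letter 12 places backward in the alphabet (wrapping around).
For "orchard" the result is "cfqvofr".

cfqvofr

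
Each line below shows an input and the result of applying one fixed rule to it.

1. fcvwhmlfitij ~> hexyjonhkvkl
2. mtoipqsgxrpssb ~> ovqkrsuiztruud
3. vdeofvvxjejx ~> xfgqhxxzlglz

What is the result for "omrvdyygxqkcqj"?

qotxfaaizsmesl

The pattern: shift every letter 2 places forward in the alphabet (wrapping around).
For "omrvdyygxqkcqj" the result is "qotxfaaizsmesl".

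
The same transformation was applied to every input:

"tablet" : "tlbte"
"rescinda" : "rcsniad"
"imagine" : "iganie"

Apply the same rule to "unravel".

The pattern: swap each adjacent pair of characters (1↔2, 3↔4, ...), then delete the first character.
Applying both steps to "unravel": "nuarevl", then "uarevl".

uarevl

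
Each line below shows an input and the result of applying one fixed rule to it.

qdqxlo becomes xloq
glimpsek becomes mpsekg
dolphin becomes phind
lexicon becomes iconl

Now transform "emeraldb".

raldbe

In each case the input is transformed by: move the first 3 characters to the end (rotate left by 3), then delete the last 2 characters.
On "emeraldb": the first step gives "raldbeme", and the second then gives "raldbe".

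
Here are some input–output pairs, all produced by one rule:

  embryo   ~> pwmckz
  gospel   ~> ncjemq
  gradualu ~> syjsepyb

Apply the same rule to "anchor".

Rule — shift every letter 2 places backward in the alphabet (wrapping around), then swap the front and back halves of the string.
For "anchor" the result is "fmpyla".

fmpyla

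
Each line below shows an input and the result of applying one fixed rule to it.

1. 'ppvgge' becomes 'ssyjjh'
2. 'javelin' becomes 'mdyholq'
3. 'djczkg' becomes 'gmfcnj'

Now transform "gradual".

judgxdo

The transformation: shift every letter 3 places forward in the alphabet (wrapping around).
Doing the same to "gradual": "judgxdo".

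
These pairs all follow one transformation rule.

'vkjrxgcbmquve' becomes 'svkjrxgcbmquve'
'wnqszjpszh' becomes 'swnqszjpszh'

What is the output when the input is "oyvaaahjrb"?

soyvaaahjrb

The transformation: prepend "s".
Doing the same to "oyvaaahjrb": "soyvaaahjrb".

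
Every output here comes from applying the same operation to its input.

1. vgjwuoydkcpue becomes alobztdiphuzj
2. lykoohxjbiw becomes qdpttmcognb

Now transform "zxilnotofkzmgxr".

ecnqstytkperlcw

The transformation: shift every letter 5 places forward in the alphabet (wrapping around).
For "zxilnotofkzmgxr" the result is "ecnqstytkperlcw".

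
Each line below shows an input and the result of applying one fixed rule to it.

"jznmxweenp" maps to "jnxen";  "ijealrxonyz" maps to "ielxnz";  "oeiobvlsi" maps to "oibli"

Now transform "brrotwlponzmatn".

brtlozan

In each case the input is transformed by: keep every other character starting from the first (positions 1st, 3rd, 5th, ...).
On "brrotwlponzmatn" that produces "brtlozan".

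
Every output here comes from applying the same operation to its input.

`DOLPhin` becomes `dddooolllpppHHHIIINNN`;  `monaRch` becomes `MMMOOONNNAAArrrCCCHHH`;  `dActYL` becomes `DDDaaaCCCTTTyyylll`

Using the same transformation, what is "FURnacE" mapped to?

Looking at the pairs, the operation is to flip the case of every letter, then repeat every character 3 times.
Working it through for "FURnacE": intermediate "furNACe", final "fffuuurrrNNNAAACCCeee".

fffuuurrrNNNAAACCCeee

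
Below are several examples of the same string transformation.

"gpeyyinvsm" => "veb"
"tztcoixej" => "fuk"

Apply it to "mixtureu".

oaa

What's happening: keep one character in every 3, starting at position 2 (positions 2nd, 5th, 8th, ...), then shift every letter 6 places forward in the alphabet (wrapping around).
"mixtureu" → "iuu" → "oaa".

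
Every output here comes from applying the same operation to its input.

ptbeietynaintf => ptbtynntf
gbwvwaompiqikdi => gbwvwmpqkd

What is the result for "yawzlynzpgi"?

ywzlynzpg

In each case the input is transformed by: remove every vowel.
So "yawzlynzpgi" becomes "ywzlynzpg".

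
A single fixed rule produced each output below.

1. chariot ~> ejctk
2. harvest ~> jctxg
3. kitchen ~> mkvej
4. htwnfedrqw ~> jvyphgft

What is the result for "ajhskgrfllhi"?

Each output is the input with this applied: shift every letter 2 places forward in the alphabet (wrapping around), then delete the last 2 characters.
Working it through for "ajhskgrfllhi": intermediate "cljumithnnjk", final "cljumithnn".

cljumithnn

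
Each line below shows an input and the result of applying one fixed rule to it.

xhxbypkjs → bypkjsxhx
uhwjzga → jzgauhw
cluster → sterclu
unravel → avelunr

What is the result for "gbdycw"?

ycwgbd

Each output is the input with this applied: move the first 3 characters to the end (rotate left by 3).
Applying that to "gbdycw" gives "ycwgbd".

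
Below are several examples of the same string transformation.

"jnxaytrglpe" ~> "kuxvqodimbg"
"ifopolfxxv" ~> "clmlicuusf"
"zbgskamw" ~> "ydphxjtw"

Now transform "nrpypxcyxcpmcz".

Each output is the input with this applied: shift every letter 3 places backward in the alphabet (wrapping around), then move the first character to the end.
Applying both steps to "nrpypxcyxcpmcz": "komvmuzvuzmjzw", then "omvmuzvuzmjzwk".

omvmuzvuzmjzwk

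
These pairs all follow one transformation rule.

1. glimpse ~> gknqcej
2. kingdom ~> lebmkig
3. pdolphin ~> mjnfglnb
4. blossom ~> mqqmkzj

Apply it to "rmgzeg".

The pattern: move the first 2 characters to the end (rotate left by 2), then shift every letter 2 places backward in the alphabet (wrapping around).
Applying both steps to "rmgzeg": "gzegrm", then "excepk".
(Check on "blossom": → "ossombl" → "mqqmkzj" ✓)

excepk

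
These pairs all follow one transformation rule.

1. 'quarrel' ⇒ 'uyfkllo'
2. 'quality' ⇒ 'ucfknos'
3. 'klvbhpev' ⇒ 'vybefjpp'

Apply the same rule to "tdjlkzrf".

In each case the input is transformed by: sort the characters into alphabetical order, then shift every letter 6 places backward in the alphabet (wrapping around).
For "tdjlkzrf", step one produces "dfjklrtz"; step two turns that into "xzdeflnt".
(Check on "klvbhpev": → "behklpvv" → "vybefjpp" ✓)

xzdeflnt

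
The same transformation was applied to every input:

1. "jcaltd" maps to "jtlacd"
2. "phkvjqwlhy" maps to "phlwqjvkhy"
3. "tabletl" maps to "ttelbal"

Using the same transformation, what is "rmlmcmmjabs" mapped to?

rbajmmcmlms

The rule is to reverse the string, then swap the first and last characters.
Starting from "rmlmcmmjabs": after the first operation, "sbajmmcmlmr"; after the second, "rbajmmcmlms".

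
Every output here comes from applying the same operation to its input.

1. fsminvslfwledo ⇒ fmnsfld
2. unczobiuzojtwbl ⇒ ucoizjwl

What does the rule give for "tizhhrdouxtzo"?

tzhduto

Rule — keep every other character starting from the first (positions 1st, 3rd, 5th, ...).
"tizhhrdouxtzo" → "tzhduto".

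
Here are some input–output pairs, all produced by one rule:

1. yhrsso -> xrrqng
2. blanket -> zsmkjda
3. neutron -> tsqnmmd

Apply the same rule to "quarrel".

ztqqpkd

The rule is to shift every letter 1 place backward in the alphabet (wrapping around), then sort the characters into reverse alphabetical order.
So "quarrel" becomes "ztqqpkd".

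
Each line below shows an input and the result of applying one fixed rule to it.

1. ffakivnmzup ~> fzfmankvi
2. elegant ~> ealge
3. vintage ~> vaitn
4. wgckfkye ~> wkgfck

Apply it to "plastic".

ptlsa

Looking at the pairs, the operation is to delete the last 2 characters, then take characters alternately from the front and the back (1st, last, 2nd, 2nd-last, ...).
Starting from "plastic": after the first operation, "plast"; after the second, "ptlsa".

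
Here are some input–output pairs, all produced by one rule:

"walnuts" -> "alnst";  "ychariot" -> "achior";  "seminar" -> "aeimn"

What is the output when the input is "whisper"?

The rule is to sort the characters into alphabetical order, then delete the last 2 characters.
"whisper" → "ehiprsw" → "ehipr".

ehipr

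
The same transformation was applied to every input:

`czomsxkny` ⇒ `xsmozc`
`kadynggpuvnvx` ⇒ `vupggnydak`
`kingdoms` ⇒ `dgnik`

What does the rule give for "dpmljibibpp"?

ibijlmpd

Each output is the input with this applied: delete the last 3 characters, then reverse the string.
Applying both steps to "dpmljibibpp": "dpmljibi", then "ibijlmpd".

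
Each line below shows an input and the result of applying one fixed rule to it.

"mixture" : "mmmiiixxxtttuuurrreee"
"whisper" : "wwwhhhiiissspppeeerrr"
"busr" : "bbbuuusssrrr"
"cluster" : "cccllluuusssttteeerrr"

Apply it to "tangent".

The pattern: repeat every character 3 times.
Applying that to "tangent" gives "tttaaannngggeeennnttt".

tttaaannngggeeennnttt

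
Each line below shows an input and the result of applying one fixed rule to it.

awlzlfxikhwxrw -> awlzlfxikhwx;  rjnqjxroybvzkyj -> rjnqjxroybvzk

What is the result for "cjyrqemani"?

cjyrqema

Each output is the input with this applied: delete the last 2 characters.
Doing the same to "cjyrqemani": "cjyrqema".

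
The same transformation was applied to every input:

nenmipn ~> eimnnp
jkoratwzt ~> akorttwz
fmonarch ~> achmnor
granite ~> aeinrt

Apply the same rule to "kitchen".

cehint

The pattern: delete the first character, then sort the characters into alphabetical order.
Applying both steps to "kitchen": "itchen", then "cehint".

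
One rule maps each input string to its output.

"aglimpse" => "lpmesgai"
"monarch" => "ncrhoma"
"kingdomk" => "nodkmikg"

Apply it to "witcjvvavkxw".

tvjavkvwxiwc

In each case the input is transformed by: swap each adjacent pair of characters (1↔2, 3↔4, ...), then move the first 3 characters to the end (rotate left by 3).
On "witcjvvavkxw" that produces "tvjavkvwxiwc".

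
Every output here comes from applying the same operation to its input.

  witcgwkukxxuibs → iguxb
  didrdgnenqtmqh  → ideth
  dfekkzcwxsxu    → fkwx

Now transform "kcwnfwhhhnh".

Looking at the pairs, the operation is to keep one character in every 3, starting at position 2 (positions 2nd, 5th, 8th, ...).
On "kcwnfwhhhnh" that produces "cfhh".

cfhh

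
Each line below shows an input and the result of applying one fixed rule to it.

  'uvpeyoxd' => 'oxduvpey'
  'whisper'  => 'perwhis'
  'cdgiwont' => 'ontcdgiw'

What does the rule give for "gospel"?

The rule is to move the last 3 characters to the front (rotate right by 3).
For "gospel" the result is "pelgos".

pelgos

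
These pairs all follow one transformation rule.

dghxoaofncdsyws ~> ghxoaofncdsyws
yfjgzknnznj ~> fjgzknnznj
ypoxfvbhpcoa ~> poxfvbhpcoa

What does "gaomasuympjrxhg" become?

Rule — delete the first character.
So "gaomasuympjrxhg" becomes "aomasuympjrxhg".

aomasuympjrxhg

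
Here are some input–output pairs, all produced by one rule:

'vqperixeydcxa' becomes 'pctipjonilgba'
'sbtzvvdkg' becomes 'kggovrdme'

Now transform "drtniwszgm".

What's happening: shift every letter 11 places forward in the alphabet (wrapping around), then move the first 3 characters to the end (rotate left by 3).
Applying both steps to "drtniwszgm": "oceythdkrx", then "ythdkrxoce".

ythdkrxoce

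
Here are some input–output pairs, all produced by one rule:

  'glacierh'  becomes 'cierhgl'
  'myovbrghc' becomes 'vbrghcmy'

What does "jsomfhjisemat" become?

Looking at the pairs, the operation is to move the first 3 characters to the end (rotate left by 3), then delete the last character.
"jsomfhjisemat" → "mfhjisematjso" → "mfhjisematjs".

mfhjisematjs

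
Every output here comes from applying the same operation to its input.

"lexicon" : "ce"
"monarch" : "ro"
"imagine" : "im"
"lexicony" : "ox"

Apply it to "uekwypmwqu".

wye

Looking at the pairs, the operation is to reverse the string, then keep one character in every 3, starting at position 3 (positions 3rd, 6th, 9th, ...).
Working it through for "uekwypmwqu": intermediate "uqwmpywkeu", final "wye".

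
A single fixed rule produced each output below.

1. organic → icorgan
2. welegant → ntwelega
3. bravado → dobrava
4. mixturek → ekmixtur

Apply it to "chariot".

The transformation: move the last 2 characters to the front (rotate right by 2).
Doing the same to "chariot": "otchari".

otchari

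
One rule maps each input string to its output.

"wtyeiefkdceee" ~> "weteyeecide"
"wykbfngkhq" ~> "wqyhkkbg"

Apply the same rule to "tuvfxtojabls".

tsulvbfaxj

The pattern: take characters alternately from the front and the back (1st, last, 2nd, 2nd-last, ...), then delete the last 2 characters.
Applying both steps to "tuvfxtojabls": "tsulvbfaxjto", then "tsulvbfaxj".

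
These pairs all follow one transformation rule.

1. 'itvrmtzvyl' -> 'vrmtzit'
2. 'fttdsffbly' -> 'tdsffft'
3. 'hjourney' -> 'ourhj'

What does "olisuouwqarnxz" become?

Each output is the input with this applied: delete the last 3 characters, then move the first 2 characters to the end (rotate left by 2).
On "olisuouwqarnxz": the first step gives "olisuouwqar", and the second then gives "isuouwqarol".

isuouwqarol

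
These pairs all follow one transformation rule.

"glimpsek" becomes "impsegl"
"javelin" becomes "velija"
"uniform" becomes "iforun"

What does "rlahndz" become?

Rule — delete the last character, then move the first 2 characters to the end (rotate left by 2).
For "rlahndz", step one produces "rlahnd"; step two turns that into "ahndrl".

ahndrl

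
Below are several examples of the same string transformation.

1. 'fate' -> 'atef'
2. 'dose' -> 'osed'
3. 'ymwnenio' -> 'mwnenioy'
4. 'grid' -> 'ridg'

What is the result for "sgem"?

The transformation: move the first character to the end.
Doing the same to "sgem": "gems".

gems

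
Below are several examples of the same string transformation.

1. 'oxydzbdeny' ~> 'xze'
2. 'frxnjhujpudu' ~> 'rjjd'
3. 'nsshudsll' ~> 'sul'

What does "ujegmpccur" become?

What's happening: keep one character in every 3, starting at position 2 (positions 2nd, 5th, 8th, ...).
On "ujegmpccur" that produces "jmc".

jmc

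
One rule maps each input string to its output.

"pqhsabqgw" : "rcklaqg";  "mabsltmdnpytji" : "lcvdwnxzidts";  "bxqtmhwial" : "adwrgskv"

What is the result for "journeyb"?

ebxoil

The rule is to shift every letter 10 places forward in the alphabet (wrapping around), then delete the first 2 characters.
"journeyb" → "tyebxoil" → "ebxoil".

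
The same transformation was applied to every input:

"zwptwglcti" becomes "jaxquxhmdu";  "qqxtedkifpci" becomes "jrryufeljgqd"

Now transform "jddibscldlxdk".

lkeejctdmemye

Rule — move the last character to the front, then shift every letter 1 place forward in the alphabet (wrapping around).
For "jddibscldlxdk", step one produces "kjddibscldlxd"; step two turns that into "lkeejctdmemye".
(Check on "zwptwglcti": → "izwptwglct" → "jaxquxhmdu" ✓)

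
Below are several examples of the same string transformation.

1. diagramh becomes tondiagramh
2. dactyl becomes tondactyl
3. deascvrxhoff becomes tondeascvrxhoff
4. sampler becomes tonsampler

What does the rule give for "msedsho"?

tonmsedsho

The transformation: prepend "ton".
Applying that to "msedsho" gives "tonmsedsho".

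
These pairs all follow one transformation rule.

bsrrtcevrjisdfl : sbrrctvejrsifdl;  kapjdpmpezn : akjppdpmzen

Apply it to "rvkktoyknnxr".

Rule — swap each adjacent pair of characters (1↔2, 3↔4, ...).
Applying that to "rvkktoyknnxr" gives "vrkkotkynnrx".

vrkkotkynnrx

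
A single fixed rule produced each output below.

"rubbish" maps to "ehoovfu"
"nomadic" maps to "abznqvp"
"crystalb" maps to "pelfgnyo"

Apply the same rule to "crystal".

pelfgny

Each output is the input with this applied: shift every letter 13 places forward in the alphabet (wrapping around) — i.e. ROT13.
Applying that to "crystal" gives "pelfgny".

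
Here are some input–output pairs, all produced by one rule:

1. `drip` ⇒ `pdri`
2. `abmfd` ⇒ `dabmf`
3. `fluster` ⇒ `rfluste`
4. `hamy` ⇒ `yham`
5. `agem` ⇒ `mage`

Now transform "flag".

gfla

What's happening: move the last character to the front.
For "flag" the result is "gfla".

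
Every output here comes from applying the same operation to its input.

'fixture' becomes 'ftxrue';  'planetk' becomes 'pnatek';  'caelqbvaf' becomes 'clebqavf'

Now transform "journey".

Rule — swap each adjacent pair of characters (1↔2, 3↔4, ...), then delete the first character.
For "journey", step one produces "ojrueny"; step two turns that into "jrueny".

jrueny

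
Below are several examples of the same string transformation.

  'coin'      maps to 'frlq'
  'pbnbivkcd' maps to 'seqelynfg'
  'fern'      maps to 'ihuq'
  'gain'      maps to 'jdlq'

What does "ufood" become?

xirrg

Rule — shift every letter 3 places forward in the alphabet (wrapping around).
Doing the same to "ufood": "xirrg".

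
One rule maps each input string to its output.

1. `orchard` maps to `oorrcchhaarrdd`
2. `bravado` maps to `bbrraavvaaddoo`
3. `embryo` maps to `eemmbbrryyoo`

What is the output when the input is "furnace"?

The transformation: double every character.
Applying that to "furnace" gives "ffuurrnnaaccee".

ffuurrnnaaccee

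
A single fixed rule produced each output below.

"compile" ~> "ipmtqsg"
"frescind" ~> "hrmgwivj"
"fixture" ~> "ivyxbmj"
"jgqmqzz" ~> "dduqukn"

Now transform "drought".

xlkysvh

Each output is the input with this applied: reverse the string, then shift every letter 4 places forward in the alphabet (wrapping around).
Applying that to "drought" gives "xlkysvh".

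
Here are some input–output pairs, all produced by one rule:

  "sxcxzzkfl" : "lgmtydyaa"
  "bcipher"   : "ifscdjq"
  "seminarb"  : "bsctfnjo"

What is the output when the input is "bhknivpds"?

qetcilojw

The pattern: move the last 3 characters to the front (rotate right by 3), then shift every letter 1 place forward in the alphabet (wrapping around).
"bhknivpds" → "pdsbhkniv" → "qetcilojw".
(Check on "sxcxzzkfl": → "kflsxcxzz" → "lgmtydyaa" ✓)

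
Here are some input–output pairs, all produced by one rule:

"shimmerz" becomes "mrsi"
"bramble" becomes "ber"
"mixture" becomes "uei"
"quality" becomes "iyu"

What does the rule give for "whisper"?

The pattern: move the first 3 characters to the end (rotate left by 3), then keep every other character starting from the second (positions 2nd, 4th, 6th, ...).
Starting from "whisper": after the first operation, "sperwhi"; after the second, "prh".
(Check on "mixture": → "turemix" → "uei" ✓)

prh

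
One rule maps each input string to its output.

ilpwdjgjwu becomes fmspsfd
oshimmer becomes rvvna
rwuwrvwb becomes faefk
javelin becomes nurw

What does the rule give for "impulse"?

dubn

In each case the input is transformed by: shift every letter 9 places forward in the alphabet (wrapping around), then delete the first 3 characters.
"impulse" → "rvydubn" → "dubn".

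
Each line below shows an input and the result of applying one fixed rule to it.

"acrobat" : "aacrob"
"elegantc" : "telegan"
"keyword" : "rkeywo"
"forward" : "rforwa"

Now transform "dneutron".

odneutr

The pattern: delete the last character, then move the last character to the front.
Starting from "dneutron": after the first operation, "dneutro"; after the second, "odneutr".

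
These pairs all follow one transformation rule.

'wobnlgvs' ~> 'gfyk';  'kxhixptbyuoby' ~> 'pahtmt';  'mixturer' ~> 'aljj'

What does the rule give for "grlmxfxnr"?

The rule is to keep every other character starting from the second (positions 2nd, 4th, 6th, ...), then shift every letter 8 places backward in the alphabet (wrapping around).
Starting from "grlmxfxnr": after the first operation, "rmfn"; after the second, "jexf".

jexf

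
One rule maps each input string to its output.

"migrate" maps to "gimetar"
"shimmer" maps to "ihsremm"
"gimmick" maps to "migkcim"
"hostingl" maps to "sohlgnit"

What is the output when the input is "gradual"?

The transformation: reverse the string, then move the last 3 characters to the front (rotate right by 3).
"gradual" → "laudarg" → "arglaud".
(Check on "hostingl": → "lgnitsoh" → "sohlgnit" ✓)

arglaud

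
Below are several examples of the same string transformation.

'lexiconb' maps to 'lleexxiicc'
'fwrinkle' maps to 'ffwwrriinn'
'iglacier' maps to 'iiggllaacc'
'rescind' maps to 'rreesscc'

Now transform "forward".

The transformation: delete the last 3 characters, then double every character.
For "forward", step one produces "forw"; step two turns that into "ffoorrww".

ffoorrww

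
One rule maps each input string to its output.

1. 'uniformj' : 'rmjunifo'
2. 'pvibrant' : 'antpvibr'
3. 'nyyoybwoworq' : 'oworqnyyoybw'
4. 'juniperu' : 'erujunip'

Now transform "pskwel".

Each output is the input with this applied: move the first character to the end, then swap the front and back halves of the string.
Applying that to "pskwel" gives "elpskw".

elpskw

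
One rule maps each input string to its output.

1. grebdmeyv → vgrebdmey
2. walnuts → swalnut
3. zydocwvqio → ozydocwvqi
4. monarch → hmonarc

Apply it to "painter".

rpainte

Each output is the input with this applied: move the last character to the front.
Applying that to "painter" gives "rpainte".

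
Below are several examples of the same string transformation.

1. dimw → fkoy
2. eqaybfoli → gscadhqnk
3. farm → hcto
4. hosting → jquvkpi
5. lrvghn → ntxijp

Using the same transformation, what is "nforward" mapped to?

The transformation: shift every letter 2 places forward in the alphabet (wrapping around).
"nforward" → "phqtyctf".

phqtyctf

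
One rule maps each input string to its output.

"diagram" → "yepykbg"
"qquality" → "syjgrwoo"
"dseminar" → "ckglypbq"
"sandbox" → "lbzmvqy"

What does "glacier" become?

Each output is the input with this applied: move the first 2 characters to the end (rotate left by 2), then shift every letter 2 places backward in the alphabet (wrapping around).
Working it through for "glacier": intermediate "aciergl", final "yagcpej".

yagcpej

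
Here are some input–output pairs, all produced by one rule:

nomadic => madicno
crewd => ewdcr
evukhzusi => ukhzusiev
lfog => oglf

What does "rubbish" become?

bbishru

What's happening: move the first 2 characters to the end (rotate left by 2).
Doing the same to "rubbish": "bbishru".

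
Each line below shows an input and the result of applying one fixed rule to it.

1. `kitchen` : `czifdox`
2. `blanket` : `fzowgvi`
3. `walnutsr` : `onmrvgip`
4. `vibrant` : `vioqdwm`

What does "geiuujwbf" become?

rwabzdppe

What's happening: move the last 3 characters to the front (rotate right by 3), then shift every letter 5 places backward in the alphabet (wrapping around).
Starting from "geiuujwbf": after the first operation, "wbfgeiuuj"; after the second, "rwabzdppe".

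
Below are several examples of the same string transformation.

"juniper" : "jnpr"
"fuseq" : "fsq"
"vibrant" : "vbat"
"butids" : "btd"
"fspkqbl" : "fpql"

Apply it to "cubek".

Each output is the input with this applied: keep every other character starting from the first (positions 1st, 3rd, 5th, ...).
"cubek" → "cbk".

cbk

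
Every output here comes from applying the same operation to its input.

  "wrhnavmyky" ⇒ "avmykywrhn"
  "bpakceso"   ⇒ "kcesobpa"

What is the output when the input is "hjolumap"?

lumaphjo

The pattern: move the last character to the front, then swap the front and back halves of the string.
Applying both steps to "hjolumap": "phjoluma", then "lumaphjo".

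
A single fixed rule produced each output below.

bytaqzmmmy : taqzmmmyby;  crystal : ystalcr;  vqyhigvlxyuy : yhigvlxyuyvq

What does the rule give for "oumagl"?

maglou

The pattern: move the first 2 characters to the end (rotate left by 2).
Applying that to "oumagl" gives "maglou".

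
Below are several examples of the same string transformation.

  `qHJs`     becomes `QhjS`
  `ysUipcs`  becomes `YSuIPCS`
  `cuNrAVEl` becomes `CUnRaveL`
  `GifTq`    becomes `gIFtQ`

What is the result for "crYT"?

Rule — flip the case of every letter.
For "crYT" the result is "CRyt".

CRyt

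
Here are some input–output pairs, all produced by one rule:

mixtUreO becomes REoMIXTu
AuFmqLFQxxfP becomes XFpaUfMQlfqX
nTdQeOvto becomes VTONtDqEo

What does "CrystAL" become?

The rule is to move the last 3 characters to the front (rotate right by 3), then flip the case of every letter.
Starting from "CrystAL": after the first operation, "tALCrys"; after the second, "TalcRYS".

TalcRYS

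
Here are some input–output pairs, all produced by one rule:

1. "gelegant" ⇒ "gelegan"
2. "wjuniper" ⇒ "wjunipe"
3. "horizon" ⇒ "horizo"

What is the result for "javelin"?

javeli

In each case the input is transformed by: delete the last character.
So "javelin" becomes "javeli".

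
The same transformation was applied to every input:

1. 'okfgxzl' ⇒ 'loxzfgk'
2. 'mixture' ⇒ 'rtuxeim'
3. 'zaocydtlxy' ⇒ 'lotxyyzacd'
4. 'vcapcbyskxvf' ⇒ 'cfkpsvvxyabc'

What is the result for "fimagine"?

The transformation: sort the characters into alphabetical order, then move the first 3 characters to the end (rotate left by 3).
Applying both steps to "fimagine": "aefgiimn", then "giimnaef".

giimnaef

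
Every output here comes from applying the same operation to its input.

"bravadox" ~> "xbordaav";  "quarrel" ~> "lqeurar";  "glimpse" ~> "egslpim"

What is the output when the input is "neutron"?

nnoerut

Rule — take characters alternately from the front and the back (1st, last, 2nd, 2nd-last, ...), then swap each adjacent pair of characters (1↔2, 3↔4, ...).
"neutron" → "nneourt" → "nnoerut".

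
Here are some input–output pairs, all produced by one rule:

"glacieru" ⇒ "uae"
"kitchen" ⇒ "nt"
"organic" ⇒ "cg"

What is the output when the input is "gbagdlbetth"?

Looking at the pairs, the operation is to move the last 2 characters to the front (rotate right by 2), then keep one character in every 3, starting at position 2 (positions 2nd, 5th, 8th, ...).
"gbagdlbetth" → "halt".
(Check on "kitchen": → "enkitch" → "nt" ✓)

halt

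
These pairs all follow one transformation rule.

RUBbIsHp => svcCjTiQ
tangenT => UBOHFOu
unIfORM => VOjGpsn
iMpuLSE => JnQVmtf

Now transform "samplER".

The rule is to flip the case of every letter, then shift every letter 1 place forward in the alphabet (wrapping around).
Applying both steps to "samplER": "SAMPLer", then "TBNQMfs".

TBNQMfs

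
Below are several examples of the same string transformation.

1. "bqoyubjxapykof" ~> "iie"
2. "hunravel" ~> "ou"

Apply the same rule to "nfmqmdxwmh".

The transformation: shift every letter 7 places forward in the alphabet (wrapping around), then keep only the vowels.
Applying that to "nfmqmdxwmh" gives "ueo".

ueo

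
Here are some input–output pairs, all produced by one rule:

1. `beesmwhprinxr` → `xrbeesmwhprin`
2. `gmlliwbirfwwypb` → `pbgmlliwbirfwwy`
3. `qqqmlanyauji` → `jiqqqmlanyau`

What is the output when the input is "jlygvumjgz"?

Rule — move the last 2 characters to the front (rotate right by 2).
Doing the same to "jlygvumjgz": "gzjlygvumj".

gzjlygvumj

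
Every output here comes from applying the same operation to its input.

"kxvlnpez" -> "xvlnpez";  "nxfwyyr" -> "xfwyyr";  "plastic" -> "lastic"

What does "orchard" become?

rchard

Looking at the pairs, the operation is to delete the first character.
"orchard" → "rchard".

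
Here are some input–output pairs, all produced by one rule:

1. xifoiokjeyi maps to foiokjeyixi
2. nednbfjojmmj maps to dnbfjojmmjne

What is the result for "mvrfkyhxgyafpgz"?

rfkyhxgyafpgzmv

In each case the input is transformed by: move the first 2 characters to the end (rotate left by 2).
So "mvrfkyhxgyafpgz" becomes "rfkyhxgyafpgzmv".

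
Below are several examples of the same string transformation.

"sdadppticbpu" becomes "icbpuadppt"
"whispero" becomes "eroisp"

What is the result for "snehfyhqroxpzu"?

The transformation: delete the first 2 characters, then swap the front and back halves of the string.
For "snehfyhqroxpzu", step one produces "ehfyhqroxpzu"; step two turns that into "roxpzuehfyhq".
(Check on "sdadppticbpu": → "adppticbpu" → "icbpuadppt" ✓)

roxpzuehfyhq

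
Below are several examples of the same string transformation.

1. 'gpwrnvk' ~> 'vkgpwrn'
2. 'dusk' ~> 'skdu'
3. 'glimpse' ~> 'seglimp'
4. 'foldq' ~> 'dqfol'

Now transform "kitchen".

Rule — move the last 2 characters to the front (rotate right by 2).
"kitchen" → "enkitch".

enkitch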